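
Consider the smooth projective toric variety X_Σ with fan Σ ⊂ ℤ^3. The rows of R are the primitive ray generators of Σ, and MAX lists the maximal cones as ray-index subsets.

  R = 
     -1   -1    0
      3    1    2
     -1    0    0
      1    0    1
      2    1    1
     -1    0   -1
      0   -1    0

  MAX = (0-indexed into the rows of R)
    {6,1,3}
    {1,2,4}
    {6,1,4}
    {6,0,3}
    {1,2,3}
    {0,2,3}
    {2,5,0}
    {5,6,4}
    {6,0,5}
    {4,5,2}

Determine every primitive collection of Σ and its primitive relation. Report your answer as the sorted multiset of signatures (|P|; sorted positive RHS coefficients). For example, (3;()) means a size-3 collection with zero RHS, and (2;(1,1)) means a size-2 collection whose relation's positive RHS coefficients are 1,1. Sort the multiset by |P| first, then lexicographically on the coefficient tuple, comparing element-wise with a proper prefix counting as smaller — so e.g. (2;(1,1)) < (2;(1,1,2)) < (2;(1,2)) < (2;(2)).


Minimal non-faces — 6 found among 7 rays, 10 max cones:

  {3,5}:  v_{3} + v_{5} = 0  so sig = (2;())
  {0,4}:  v_{0} + v_{4} = v_{3}  so sig = (2;(1))
  {1,5}:  v_{1} + v_{5} = v_{4}  so sig = (2;(1))
  {2,6}:  v_{2} + v_{6} = v_{0}  so sig = (2;(1))
  {3,4}:  v_{3} + v_{4} = v_{1}  so sig = (2;(1))
  {0,1}:  v_{0} + v_{1} = 2·v_{3}  so sig = (2;(2))

Signatures (|P|; sorted positive RHS coefficients), sorted:
[(2;()), (2;(1)), (2;(1)), (2;(1)), (2;(1)), (2;(2))]


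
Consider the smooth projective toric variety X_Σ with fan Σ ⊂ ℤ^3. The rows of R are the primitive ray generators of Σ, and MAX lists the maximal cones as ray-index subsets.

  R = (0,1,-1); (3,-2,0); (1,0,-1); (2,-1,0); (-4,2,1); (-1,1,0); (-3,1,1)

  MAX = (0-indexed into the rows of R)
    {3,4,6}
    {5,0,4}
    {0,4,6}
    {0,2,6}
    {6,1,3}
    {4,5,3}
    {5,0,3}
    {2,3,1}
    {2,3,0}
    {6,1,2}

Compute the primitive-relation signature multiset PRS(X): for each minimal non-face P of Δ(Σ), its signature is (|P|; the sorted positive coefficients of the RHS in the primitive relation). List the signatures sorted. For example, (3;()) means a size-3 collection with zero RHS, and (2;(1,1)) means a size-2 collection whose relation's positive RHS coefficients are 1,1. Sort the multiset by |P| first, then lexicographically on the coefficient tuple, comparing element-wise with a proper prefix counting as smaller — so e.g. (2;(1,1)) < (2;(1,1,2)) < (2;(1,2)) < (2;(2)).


9 minimal non-faces of Δ(Σ) (on 7 rays):

  P={1,5}:  v_{1} + v_{5} = v_{3}  ⇒ sig = (2;(1))
  P={2,5}:  v_{2} + v_{5} = v_{0}  ⇒ sig = (2;(1))
  P={5,6}:  v_{5} + v_{6} = v_{4}  ⇒ sig = (2;(1))
  P={0,1}:  v_{0} + v_{1} = v_{2} + v_{3}  ⇒ sig = (2;(1,1))
  P={1,4}:  v_{1} + v_{4} = v_{3} + v_{6}  ⇒ sig = (2;(1,1))
  P={2,4}:  v_{2} + v_{4} = v_{0} + v_{6}  ⇒ sig = (2;(1,1))
  P={2,3,6}:  v_{2} + v_{3} + v_{6} = 0  ⇒ sig = (3;())
  P={0,3,6}:  v_{0} + v_{3} + v_{6} = v_{5}  ⇒ sig = (3;(1))
  P={0,3,4}:  v_{0} + v_{3} + v_{4} = 2·v_{5}  ⇒ sig = (3;(2))

Sorted signature multiset PRS(X):
[(2;(1)), (2;(1)), (2;(1)), (2;(1,1)), (2;(1,1)), (2;(1,1)), (3;()), (3;(1)), (3;(2))]


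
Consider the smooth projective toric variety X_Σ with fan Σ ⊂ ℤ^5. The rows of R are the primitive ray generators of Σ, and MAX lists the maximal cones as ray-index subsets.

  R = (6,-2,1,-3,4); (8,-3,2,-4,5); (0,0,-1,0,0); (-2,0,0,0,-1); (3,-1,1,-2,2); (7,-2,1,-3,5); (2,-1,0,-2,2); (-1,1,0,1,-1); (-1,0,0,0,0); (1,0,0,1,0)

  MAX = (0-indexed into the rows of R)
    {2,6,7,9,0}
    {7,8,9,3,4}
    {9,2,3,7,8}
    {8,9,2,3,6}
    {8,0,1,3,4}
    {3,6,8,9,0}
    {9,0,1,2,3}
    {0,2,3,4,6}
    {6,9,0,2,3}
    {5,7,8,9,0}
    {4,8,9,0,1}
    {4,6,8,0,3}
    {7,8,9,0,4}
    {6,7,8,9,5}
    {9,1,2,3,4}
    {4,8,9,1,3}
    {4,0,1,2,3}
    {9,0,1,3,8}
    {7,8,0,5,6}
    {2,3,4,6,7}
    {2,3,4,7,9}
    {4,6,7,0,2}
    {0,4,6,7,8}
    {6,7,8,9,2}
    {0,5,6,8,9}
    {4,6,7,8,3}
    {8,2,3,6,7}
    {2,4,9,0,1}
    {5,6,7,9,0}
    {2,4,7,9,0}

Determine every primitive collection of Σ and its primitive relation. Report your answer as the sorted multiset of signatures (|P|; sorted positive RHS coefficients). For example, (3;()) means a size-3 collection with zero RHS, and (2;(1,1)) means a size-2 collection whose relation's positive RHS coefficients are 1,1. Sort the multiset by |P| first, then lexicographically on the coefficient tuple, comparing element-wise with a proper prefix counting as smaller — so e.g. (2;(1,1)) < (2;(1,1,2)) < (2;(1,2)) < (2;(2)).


Primitive collections (14):

  P={3,5}:  v_{3} + v_{5} = v_{0} + v_{8} ; sig = (2;(1,1))
  P={1,5}:  v_{1} + v_{5} = 2·v_{0} + v_{4} + v_{8} + v_{9} ; sig = (2;(1,1,1,2))
  P={4,5}:  v_{4} + v_{5} = 2·v_{0} + v_{7} + v_{8} ; sig = (2;(1,1,2))
  P={1,6}:  v_{1} + v_{6} = 2·v_{0} + v_{3} ; sig = (2;(1,2))
  P={1,7}:  v_{1} + v_{7} = 2·v_{4} + v_{9} ; sig = (2;(1,2))
  P={2,5}:  v_{2} + v_{5} = 3·v_{6} + v_{7} + 2·v_{9} ; sig = (2;(1,2,3))
  P={0,3,7}:  v_{0} + v_{3} + v_{7} = v_{4} ; sig = (3;(1))
  P={2,4,8}:  v_{2} + v_{4} + v_{8} = v_{6} ; sig = (3;(1))
  P={4,6,9}:  v_{4} + v_{6} + v_{9} = v_{0} ; sig = (3;(1))
  P={1,2,8}:  v_{1} + v_{2} + v_{8} = v_{0} + v_{3} + v_{6} + v_{9} ; sig = (3;(1,1,1,1))
  P={0,2,8}:  v_{0} + v_{2} + v_{8} = 2·v_{6} + v_{9} ; sig = (3;(1,2))
  P={3,6,7,9}:  v_{3} + v_{6} + v_{7} + v_{9} = 0 ; sig = (4;())
  P={0,3,4,9}:  v_{0} + v_{3} + v_{4} + v_{9} = v_{1} ; sig = (4;(1))
  P={0,6,7,8,9}:  v_{0} + v_{6} + v_{7} + v_{8} + v_{9} = v_{5} ; sig = (5;(1))

Hence PRS(X_Σ) =
    (2;(1,1))
    (2;(1,1,1,2))
    (2;(1,1,2))
    (2;(1,2))
    (2;(1,2))
    (2;(1,2,3))
    (3;(1))
    (3;(1))
    (3;(1))
    (3;(1,1,1,1))
    (3;(1,2))
    (4;())
    (4;(1))
    (5;(1))


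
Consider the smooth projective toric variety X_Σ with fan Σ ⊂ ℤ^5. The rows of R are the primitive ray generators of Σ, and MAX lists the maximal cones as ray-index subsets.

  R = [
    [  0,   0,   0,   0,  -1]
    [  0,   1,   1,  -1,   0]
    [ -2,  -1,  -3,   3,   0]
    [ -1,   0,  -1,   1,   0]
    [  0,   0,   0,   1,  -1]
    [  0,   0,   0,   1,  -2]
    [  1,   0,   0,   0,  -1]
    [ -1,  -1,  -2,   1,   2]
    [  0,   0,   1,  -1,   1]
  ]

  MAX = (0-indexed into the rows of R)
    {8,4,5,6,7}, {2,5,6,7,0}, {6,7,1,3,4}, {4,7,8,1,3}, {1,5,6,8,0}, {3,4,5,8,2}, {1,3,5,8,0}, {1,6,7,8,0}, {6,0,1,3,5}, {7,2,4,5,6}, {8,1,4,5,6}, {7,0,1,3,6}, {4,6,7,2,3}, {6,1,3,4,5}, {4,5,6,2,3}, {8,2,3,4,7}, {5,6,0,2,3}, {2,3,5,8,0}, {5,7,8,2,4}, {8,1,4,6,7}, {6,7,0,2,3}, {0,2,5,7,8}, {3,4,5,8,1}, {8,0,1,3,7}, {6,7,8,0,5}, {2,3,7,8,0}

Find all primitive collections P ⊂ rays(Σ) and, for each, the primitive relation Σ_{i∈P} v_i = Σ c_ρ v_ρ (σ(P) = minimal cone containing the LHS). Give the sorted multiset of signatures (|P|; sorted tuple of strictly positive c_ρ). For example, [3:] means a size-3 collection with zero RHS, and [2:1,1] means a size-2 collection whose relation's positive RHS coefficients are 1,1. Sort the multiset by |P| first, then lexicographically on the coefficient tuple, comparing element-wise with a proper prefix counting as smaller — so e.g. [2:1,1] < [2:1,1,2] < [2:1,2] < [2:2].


Δ(Σ) — 9 vertices, 6 min non-faces:

  • {0,4}:  v_{0} + v_{4} = v_{5}  ⟹  sig = [2:1]
  • {1,2}:  v_{1} + v_{2} = 2·v_{3}  ⟹  sig = [2:2]
  • {3,6,8}:  v_{3} + v_{6} + v_{8} = 0  ⟹  sig = [3:]
  • {1,5,7}:  v_{1} + v_{5} + v_{7} = v_{3}  ⟹  sig = [3:1]
  • {3,5,7}:  v_{3} + v_{5} + v_{7} = v_{2}  ⟹  sig = [3:1]
  • {2,6,8}:  v_{2} + v_{6} + v_{8} = v_{5} + v_{7}  ⟹  sig = [3:1,1]

Signatures (|P|; sorted positive RHS coefficients), sorted:
{ [2:1],  [2:2],  [3:],  [3:1] ×2,  [3:1,1] }


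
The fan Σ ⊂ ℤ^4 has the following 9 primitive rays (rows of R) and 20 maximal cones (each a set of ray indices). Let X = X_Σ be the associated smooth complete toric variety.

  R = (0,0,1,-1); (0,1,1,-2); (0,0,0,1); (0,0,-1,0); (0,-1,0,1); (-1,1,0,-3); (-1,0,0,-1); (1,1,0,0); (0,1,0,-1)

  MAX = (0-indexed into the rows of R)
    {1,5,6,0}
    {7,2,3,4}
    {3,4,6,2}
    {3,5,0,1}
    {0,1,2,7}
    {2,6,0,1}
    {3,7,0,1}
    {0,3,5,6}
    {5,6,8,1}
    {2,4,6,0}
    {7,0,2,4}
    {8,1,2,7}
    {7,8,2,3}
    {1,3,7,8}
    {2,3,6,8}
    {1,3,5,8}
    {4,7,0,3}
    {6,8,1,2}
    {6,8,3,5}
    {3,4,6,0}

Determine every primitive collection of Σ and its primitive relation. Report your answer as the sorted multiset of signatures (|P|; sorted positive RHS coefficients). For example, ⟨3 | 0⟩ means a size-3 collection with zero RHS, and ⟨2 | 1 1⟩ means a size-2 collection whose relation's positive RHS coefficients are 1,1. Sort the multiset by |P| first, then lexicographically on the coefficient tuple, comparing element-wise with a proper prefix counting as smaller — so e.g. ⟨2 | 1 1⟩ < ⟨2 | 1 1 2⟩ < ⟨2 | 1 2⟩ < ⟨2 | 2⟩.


Minimal non-faces — 10 found among 9 rays, 20 max cones:

  P = {4,8}:  v_{4} + v_{8} = 0 ; sig = ⟨2 | 0⟩
  P = {0,8}:  v_{0} + v_{8} = v_{1} ; sig = ⟨2 | 1⟩
  P = {1,4}:  v_{1} + v_{4} = v_{0} ; sig = ⟨2 | 1⟩
  P = {6,7}:  v_{6} + v_{7} = v_{8} ; sig = ⟨2 | 1⟩
  P = {2,5}:  v_{2} + v_{5} = v_{6} + v_{8} ; sig = ⟨2 | 1 1⟩
  P = {4,5}:  v_{4} + v_{5} = v_{0} + v_{3} + v_{6} ; sig = ⟨2 | 1 1 1⟩
  P = {5,7}:  v_{5} + v_{7} = v_{1} + v_{3} + v_{8} ; sig = ⟨2 | 1 1 1⟩
  P = {0,2,3}:  v_{0} + v_{2} + v_{3} = 0 ; sig = ⟨3 | 0⟩
  P = {1,2,3}:  v_{1} + v_{2} + v_{3} = v_{8} ; sig = ⟨3 | 1⟩
  P = {1,3,6}:  v_{1} + v_{3} + v_{6} = v_{5} ; sig = ⟨3 | 1⟩

Sorted signature multiset PRS(X):
    ⟨2 | 0⟩
    ⟨2 | 1⟩
    ⟨2 | 1⟩
    ⟨2 | 1⟩
    ⟨2 | 1 1⟩
    ⟨2 | 1 1 1⟩
    ⟨2 | 1 1 1⟩
    ⟨3 | 0⟩
    ⟨3 | 1⟩
    ⟨3 | 1⟩


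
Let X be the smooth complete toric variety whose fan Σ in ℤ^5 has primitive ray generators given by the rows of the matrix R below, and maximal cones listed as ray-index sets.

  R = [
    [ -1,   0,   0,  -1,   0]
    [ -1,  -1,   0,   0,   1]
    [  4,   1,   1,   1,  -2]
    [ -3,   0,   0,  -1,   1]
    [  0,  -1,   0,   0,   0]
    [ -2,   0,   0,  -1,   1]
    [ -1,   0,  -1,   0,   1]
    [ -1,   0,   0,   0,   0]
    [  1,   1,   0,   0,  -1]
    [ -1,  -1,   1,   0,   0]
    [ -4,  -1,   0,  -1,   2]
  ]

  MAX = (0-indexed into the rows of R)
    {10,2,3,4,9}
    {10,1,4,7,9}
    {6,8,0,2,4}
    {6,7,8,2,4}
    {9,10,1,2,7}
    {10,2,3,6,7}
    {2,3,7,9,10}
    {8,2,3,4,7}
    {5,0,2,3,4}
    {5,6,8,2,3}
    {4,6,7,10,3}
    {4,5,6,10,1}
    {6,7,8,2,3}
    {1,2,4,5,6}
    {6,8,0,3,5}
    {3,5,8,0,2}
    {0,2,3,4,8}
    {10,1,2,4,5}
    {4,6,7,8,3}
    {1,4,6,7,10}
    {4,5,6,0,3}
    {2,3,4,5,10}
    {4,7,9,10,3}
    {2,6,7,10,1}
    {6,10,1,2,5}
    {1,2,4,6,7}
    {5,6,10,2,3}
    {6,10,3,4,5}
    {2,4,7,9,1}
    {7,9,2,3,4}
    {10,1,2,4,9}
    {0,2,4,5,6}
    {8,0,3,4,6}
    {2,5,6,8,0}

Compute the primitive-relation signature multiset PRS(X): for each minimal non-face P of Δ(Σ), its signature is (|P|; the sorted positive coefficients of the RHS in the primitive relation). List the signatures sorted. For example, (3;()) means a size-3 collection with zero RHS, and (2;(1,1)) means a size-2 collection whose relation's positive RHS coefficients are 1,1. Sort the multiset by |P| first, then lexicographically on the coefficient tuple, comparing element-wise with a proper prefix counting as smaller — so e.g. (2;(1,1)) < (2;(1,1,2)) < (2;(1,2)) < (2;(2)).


Σ has 16 primitive collections:

  P = {1,8}:  v_{1} + v_{8} = 0 — sig = (2;())
  P = {1,3}:  v_{1} + v_{3} = v_{10} — sig = (2;(1))
  P = {5,7}:  v_{5} + v_{7} = v_{3} — sig = (2;(1))
  P = {8,10}:  v_{8} + v_{10} = v_{3} — sig = (2;(1))
  P = {0,1}:  v_{0} + v_{1} = v_{4} + v_{5} — sig = (2;(1,1))
  P = {6,9}:  v_{6} + v_{9} = v_{1} + v_{7} — sig = (2;(1,1))
  P = {0,7}:  v_{0} + v_{7} = v_{3} + v_{4} + v_{8} — sig = (2;(1,1,1))
  P = {0,10}:  v_{0} + v_{10} = v_{3} + v_{4} + v_{5} — sig = (2;(1,1,1))
  P = {5,9}:  v_{5} + v_{9} = v_{2} + v_{3} + v_{4} + v_{10} — sig = (2;(1,1,1,1))
  P = {8,9}:  v_{8} + v_{9} = v_{2} + v_{3} + v_{4} + v_{7} — sig = (2;(1,1,1,1))
  P = {0,9}:  v_{0} + v_{9} = v_{2} + 2·v_{3} + 2·v_{4} — sig = (2;(1,2,2))
  P = {4,5,8}:  v_{4} + v_{5} + v_{8} = v_{0} — sig = (3;(1))
  P = {2,3,4,6}:  v_{2} + v_{3} + v_{4} + v_{6} = 0 — sig = (4;())
  P = {2,4,6,10}:  v_{2} + v_{4} + v_{6} + v_{10} = v_{1} — sig = (4;(1))
  P = {2,4,7,10}:  v_{2} + v_{4} + v_{7} + v_{10} = v_{9} — sig = (4;(1))
  P = {0,2,3,6}:  v_{0} + v_{2} + v_{3} + v_{6} = v_{5} + v_{8} — sig = (4;(1,1))

Signatures (|P|; sorted positive RHS coefficients), sorted:
{ (2;()),  (2;(1)) ×3,  (2;(1,1)) ×2,  (2;(1,1,1)) ×2,  (2;(1,1,1,1)) ×2,  (2;(1,2,2)),  (3;(1)),  (4;()),  (4;(1)) ×2,  (4;(1,1)) }


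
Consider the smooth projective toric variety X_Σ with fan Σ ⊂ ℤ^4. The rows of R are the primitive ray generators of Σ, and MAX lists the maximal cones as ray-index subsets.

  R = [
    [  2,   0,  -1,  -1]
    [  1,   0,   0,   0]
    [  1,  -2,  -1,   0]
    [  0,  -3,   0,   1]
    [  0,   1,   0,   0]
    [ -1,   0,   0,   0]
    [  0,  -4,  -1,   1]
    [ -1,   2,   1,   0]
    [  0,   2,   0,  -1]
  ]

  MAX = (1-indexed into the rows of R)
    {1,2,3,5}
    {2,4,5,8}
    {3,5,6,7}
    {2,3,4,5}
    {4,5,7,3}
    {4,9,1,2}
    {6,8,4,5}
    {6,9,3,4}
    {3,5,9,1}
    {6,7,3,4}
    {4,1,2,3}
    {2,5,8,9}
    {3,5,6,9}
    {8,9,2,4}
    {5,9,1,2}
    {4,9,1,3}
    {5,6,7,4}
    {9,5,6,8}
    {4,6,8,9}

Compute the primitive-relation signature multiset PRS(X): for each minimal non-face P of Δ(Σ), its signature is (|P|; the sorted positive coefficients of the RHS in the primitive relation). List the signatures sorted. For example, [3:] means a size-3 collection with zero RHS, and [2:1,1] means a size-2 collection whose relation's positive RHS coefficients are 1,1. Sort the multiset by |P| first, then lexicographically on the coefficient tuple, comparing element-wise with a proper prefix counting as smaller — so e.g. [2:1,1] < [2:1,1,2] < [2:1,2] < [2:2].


Minimal non-faces — 12 found among 9 rays, 19 max cones:

  {2,6}:  v_{2} + v_{6} = 0  so sig = [2:]
  {3,8}:  v_{3} + v_{8} = 0  so sig = [2:]
  {1,6}:  v_{1} + v_{6} = v_{3} + v_{9}  so sig = [2:1,1]
  {1,8}:  v_{1} + v_{8} = v_{2} + v_{9}  so sig = [2:1,1]
  {7,9}:  v_{7} + v_{9} = v_{3} + v_{6}  so sig = [2:1,1]
  {2,7}:  v_{2} + v_{7} = v_{3} + v_{4} + v_{5}  so sig = [2:1,1,1]
  {7,8}:  v_{7} + v_{8} = v_{4} + v_{5} + v_{6}  so sig = [2:1,1,1]
  {1,7}:  v_{1} + v_{7} = 2·v_{3}  so sig = [2:2]
  {4,5,9}:  v_{4} + v_{5} + v_{9} = 0  so sig = [3:]
  {2,3,9}:  v_{2} + v_{3} + v_{9} = v_{1}  so sig = [3:1]
  {1,4,5}:  v_{1} + v_{4} + v_{5} = v_{2} + v_{3}  so sig = [3:1,1]
  {3,4,5,6}:  v_{3} + v_{4} + v_{5} + v_{6} = v_{7}  so sig = [4:1]

so the primitive-relation signature multiset is
    |P|=2: 8 collections, coeffs (), (), (1,1), (1,1), (1,1), (1,1,1), (1,1,1), (2)
    |P|=3: 3 collections, coeffs (), (1), (1,1)
    |P|=4: 1 collection, coeffs (1)


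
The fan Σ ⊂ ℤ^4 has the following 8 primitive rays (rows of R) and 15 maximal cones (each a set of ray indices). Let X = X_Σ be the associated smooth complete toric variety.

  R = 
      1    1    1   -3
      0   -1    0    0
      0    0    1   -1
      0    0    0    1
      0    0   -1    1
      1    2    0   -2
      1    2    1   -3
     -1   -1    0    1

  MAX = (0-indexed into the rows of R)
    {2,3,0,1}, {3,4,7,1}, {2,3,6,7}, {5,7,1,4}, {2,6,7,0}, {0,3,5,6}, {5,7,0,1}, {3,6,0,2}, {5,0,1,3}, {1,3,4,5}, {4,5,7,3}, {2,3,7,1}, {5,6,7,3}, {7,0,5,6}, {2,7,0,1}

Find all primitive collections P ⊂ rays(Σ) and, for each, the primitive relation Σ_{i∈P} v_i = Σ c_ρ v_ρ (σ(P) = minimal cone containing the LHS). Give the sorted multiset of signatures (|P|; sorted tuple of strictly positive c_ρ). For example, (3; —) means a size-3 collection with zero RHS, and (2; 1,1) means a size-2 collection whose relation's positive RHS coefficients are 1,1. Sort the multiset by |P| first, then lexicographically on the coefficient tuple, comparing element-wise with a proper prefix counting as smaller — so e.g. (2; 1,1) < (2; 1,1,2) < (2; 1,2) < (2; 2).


Minimal non-faces — 7 found among 8 rays, 15 max cones:

  {2,4}:  v_{2} + v_{4} = 0 ; sig = (2; —)
  {1,6}:  v_{1} + v_{6} = v_{0} ; sig = (2; 1)
  {2,5}:  v_{2} + v_{5} = v_{6} ; sig = (2; 1)
  {4,6}:  v_{4} + v_{6} = v_{5} ; sig = (2; 1)
  {0,4}:  v_{0} + v_{4} = v_{1} + v_{5} ; sig = (2; 1,1)
  {0,3,7}:  v_{0} + v_{3} + v_{7} = v_{2} ; sig = (3; 1)
  {1,3,5,7}:  v_{1} + v_{3} + v_{5} + v_{7} = 0 ; sig = (4; —)

Sorted signature multiset PRS(X):
    (2; —)
    (2; 1)
    (2; 1)
    (2; 1)
    (2; 1,1)
    (3; 1)
    (4; —)


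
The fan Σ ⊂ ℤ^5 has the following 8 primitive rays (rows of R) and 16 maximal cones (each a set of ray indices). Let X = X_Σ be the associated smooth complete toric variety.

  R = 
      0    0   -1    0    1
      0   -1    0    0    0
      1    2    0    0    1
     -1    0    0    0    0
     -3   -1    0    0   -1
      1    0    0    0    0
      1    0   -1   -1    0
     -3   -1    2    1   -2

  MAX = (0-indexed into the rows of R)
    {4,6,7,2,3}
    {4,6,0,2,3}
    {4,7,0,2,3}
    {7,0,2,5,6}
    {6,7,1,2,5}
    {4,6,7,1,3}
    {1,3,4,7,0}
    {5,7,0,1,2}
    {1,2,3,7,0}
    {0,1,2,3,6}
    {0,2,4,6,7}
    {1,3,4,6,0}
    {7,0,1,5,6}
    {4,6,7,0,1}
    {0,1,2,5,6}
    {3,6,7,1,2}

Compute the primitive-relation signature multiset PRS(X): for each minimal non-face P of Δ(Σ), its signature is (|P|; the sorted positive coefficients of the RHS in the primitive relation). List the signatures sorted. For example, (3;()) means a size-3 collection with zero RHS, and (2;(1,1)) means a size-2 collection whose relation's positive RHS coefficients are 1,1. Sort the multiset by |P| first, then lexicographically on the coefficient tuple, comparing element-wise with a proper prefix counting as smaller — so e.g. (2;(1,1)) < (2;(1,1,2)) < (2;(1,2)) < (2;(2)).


5 minimal non-faces of Δ(Σ) (on 8 rays):

  P={3,5}:  v_{3} + v_{5} = 0  so sig = (2;())
  P={4,5}:  v_{4} + v_{5} = v_{0} + v_{6} + v_{7}  so sig = (2;(1,1,1))
  P={1,2,4}:  v_{1} + v_{2} + v_{4} = 2·v_{3}  so sig = (3;(2))
  P={0,3,6,7}:  v_{0} + v_{3} + v_{6} + v_{7} = v_{4}  so sig = (4;(1))
  P={0,1,2,6,7}:  v_{0} + v_{1} + v_{2} + v_{6} + v_{7} = v_{3}  so sig = (5;(1))

Hence PRS(X_Σ) =
[(2;()), (2;(1,1,1)), (3;(2)), (4;(1)), (5;(1))]


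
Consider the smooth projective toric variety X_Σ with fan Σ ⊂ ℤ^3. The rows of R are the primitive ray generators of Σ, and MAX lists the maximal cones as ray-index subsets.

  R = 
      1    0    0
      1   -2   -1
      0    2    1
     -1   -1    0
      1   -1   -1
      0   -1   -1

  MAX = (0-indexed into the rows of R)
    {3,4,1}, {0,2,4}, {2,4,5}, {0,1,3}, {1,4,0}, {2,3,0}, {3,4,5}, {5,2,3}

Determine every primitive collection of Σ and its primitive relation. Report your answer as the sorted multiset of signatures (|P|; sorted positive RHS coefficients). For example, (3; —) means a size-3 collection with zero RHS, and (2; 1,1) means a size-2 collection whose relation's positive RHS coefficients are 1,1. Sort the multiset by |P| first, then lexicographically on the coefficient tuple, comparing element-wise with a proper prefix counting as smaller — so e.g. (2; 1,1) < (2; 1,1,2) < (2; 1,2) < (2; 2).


5 collections generate NE(X_Σ); each relation:

  {0,5}:  v_{0} + v_{5} = v_{4}  ⇒ sig = (2; 1)
  {1,2}:  v_{1} + v_{2} = v_{0}  ⇒ sig = (2; 1)
  {1,5}:  v_{1} + v_{5} = v_{3} + 2·v_{4}  ⇒ sig = (2; 1,2)
  {2,3,4}:  v_{2} + v_{3} + v_{4} = 0  ⇒ sig = (3; —)
  {0,3,4}:  v_{0} + v_{3} + v_{4} = v_{1}  ⇒ sig = (3; 1)

Signatures (|P|; sorted positive RHS coefficients), sorted:
    |P|=2: 3 collections, coeffs (1), (1), (1,2)
    |P|=3: 2 collections, coeffs (), (1)


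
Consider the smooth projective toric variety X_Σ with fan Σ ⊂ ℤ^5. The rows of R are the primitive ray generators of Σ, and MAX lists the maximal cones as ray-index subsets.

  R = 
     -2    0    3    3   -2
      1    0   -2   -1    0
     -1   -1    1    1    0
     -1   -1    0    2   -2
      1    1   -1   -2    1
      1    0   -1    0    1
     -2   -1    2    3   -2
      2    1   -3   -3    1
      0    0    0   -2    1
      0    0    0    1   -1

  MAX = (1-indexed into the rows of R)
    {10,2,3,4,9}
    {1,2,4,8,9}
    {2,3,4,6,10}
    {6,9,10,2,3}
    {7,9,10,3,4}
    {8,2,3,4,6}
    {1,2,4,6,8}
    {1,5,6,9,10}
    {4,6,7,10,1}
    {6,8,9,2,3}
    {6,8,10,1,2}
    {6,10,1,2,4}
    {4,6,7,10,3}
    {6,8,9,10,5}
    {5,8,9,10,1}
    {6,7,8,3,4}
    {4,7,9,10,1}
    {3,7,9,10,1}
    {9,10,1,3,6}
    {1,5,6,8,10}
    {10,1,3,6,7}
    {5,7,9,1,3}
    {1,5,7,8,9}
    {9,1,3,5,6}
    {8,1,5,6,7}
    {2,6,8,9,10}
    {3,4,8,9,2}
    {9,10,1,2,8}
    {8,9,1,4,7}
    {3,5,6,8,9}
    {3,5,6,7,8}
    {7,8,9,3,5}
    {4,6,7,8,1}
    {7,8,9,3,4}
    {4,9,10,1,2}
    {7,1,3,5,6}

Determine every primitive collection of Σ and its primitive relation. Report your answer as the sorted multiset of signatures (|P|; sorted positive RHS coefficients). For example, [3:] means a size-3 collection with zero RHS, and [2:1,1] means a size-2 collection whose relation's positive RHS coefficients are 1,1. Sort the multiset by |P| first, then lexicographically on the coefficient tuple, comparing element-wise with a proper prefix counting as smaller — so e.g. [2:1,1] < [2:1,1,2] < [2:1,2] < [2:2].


Primitive collections (15):

  P={2,5}:  v_{2} + v_{5} = v_{8} — sig = [2:1]
  P={2,7}:  v_{2} + v_{7} = v_{4} — sig = [2:1]
  P={4,5}:  v_{4} + v_{5} = v_{7} + v_{8} — sig = [2:1,1]
  P={3,5,10}:  v_{3} + v_{5} + v_{10} = 0 — sig = [3:]
  P={1,2,3}:  v_{1} + v_{2} + v_{3} = v_{7} — sig = [3:1]
  P={3,8,10}:  v_{3} + v_{8} + v_{10} = v_{2} — sig = [3:1]
  P={6,7,9}:  v_{6} + v_{7} + v_{9} = v_{3} — sig = [3:1]
  P={1,3,8}:  v_{1} + v_{3} + v_{8} = v_{5} + v_{7} — sig = [3:1,1]
  P={4,6,9}:  v_{4} + v_{6} + v_{9} = v_{2} + v_{3} — sig = [3:1,1]
  P={5,7,10}:  v_{5} + v_{7} + v_{10} = v_{1} + v_{2} — sig = [3:1,1]
  P={7,8,10}:  v_{7} + v_{8} + v_{10} = v_{1} + 2·v_{2} — sig = [3:1,2]
  P={4,8,10}:  v_{4} + v_{8} + v_{10} = v_{1} + 3·v_{2} — sig = [3:1,3]
  P={1,3,4}:  v_{1} + v_{3} + v_{4} = 2·v_{7} — sig = [3:2]
  P={1,2,6,9}:  v_{1} + v_{2} + v_{6} + v_{9} = 0 — sig = [4:]
  P={1,6,8,9}:  v_{1} + v_{6} + v_{8} + v_{9} = v_{5} — sig = [4:1]

Hence PRS(X_Σ) =
    |P|=2: 3 collections, coeffs (1), (1), (1,1)
    |P|=3: 10 collections, coeffs (), (1), (1), (1), (1,1), (1,1), (1,1), (1,2), (1,3), (2)
    |P|=4: 2 collections, coeffs (), (1)


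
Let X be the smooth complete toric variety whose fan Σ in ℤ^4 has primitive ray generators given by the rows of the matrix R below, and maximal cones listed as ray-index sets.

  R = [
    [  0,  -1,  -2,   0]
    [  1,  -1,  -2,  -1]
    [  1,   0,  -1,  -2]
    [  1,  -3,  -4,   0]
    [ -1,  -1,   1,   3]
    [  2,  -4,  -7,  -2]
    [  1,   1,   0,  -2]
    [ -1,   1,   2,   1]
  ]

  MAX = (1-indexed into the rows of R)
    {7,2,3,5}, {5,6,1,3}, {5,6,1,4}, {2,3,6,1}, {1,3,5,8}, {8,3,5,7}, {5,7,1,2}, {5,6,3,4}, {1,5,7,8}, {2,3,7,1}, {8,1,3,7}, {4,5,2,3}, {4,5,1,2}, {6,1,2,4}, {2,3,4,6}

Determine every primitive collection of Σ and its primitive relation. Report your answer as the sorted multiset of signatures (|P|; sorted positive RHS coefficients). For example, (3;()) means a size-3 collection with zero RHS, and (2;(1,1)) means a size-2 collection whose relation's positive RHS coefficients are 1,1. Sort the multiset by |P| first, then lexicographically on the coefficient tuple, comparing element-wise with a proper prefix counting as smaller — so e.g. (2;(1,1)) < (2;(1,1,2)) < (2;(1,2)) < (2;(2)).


Σ has 9 primitive collections:

  P = {2,8}:  v_{2} + v_{8} = 0  →  sig = (2;())
  P = {4,8}:  v_{4} + v_{8} = v_{1} + v_{3} + v_{5}  →  sig = (2;(1,1,1))
  P = {6,7}:  v_{6} + v_{7} = v_{1} + 2·v_{2} + v_{3}  →  sig = (2;(1,1,2))
  P = {6,8}:  v_{6} + v_{8} = 2·v_{1} + 2·v_{3} + v_{5}  →  sig = (2;(1,2,2))
  P = {4,7}:  v_{4} + v_{7} = 2·v_{2}  →  sig = (2;(2))
  P = {1,3,4}:  v_{1} + v_{3} + v_{4} = v_{6}  →  sig = (3;(1))
  P = {2,5,6}:  v_{2} + v_{5} + v_{6} = 2·v_{4}  →  sig = (3;(2))
  P = {1,2,3,5}:  v_{1} + v_{2} + v_{3} + v_{5} = v_{4}  →  sig = (4;(1))
  P = {1,3,5,7}:  v_{1} + v_{3} + v_{5} + v_{7} = v_{2}  →  sig = (4;(1))

Sorted signature multiset PRS(X):
    (2;())
    (2;(1,1,1))
    (2;(1,1,2))
    (2;(1,2,2))
    (2;(2))
    (3;(1))
    (3;(2))
    (4;(1))
    (4;(1))


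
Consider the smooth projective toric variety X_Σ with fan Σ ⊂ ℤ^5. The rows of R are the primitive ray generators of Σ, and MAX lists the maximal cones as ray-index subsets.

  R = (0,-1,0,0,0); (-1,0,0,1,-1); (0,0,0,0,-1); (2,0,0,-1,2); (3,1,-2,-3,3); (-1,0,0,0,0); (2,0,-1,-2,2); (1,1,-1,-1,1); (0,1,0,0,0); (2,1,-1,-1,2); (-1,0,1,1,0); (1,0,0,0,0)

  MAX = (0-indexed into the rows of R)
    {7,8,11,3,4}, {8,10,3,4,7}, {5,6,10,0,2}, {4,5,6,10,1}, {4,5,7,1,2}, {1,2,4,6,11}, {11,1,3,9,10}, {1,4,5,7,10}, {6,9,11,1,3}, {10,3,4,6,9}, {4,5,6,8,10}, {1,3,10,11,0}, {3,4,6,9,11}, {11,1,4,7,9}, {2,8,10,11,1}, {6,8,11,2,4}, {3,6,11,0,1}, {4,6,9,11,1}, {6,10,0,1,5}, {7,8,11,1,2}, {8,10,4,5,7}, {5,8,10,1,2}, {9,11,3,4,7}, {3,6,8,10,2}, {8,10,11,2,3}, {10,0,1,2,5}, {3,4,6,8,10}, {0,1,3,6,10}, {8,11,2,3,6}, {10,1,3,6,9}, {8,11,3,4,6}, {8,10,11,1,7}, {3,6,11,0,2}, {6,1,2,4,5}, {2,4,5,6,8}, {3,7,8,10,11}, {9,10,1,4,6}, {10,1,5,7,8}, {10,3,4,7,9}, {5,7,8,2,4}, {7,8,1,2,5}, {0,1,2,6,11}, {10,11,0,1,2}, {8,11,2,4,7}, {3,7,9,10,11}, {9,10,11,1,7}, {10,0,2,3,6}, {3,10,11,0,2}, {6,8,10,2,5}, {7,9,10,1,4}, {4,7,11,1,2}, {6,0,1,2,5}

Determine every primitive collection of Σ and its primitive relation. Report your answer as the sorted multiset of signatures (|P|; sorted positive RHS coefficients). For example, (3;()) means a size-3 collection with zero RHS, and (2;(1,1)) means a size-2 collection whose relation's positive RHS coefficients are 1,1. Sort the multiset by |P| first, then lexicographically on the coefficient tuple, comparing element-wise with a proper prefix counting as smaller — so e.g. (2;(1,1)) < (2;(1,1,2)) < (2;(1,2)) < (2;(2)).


|primitive collections| = 23. Relations:

  {0,8}:  v_{0} + v_{8} = 0  ⟹  sig = (2;())
  {5,11}:  v_{5} + v_{11} = 0  ⟹  sig = (2;())
  {6,7}:  v_{6} + v_{7} = v_{4}  ⟹  sig = (2;(1))
  {0,7}:  v_{0} + v_{7} = v_{1} + v_{6}  ⟹  sig = (2;(1,1))
  {2,9}:  v_{2} + v_{9} = v_{7} + v_{11}  ⟹  sig = (2;(1,1))
  {3,5}:  v_{3} + v_{5} = v_{6} + v_{10}  ⟹  sig = (2;(1,1))
  {5,9}:  v_{5} + v_{9} = v_{1} + v_{4} + v_{10}  ⟹  sig = (2;(1,1,1))
  {0,9}:  v_{0} + v_{9} = 2·v_{1} + v_{3} + v_{6}  ⟹  sig = (2;(1,1,2))
  {8,9}:  v_{8} + v_{9} = 2·v_{7} + v_{10} + v_{11}  ⟹  sig = (2;(1,1,2))
  {0,4}:  v_{0} + v_{4} = v_{1} + 2·v_{6}  ⟹  sig = (2;(1,2))
  {1,2,3}:  v_{1} + v_{2} + v_{3} = v_{11}  ⟹  sig = (3;(1))
  {1,3,7}:  v_{1} + v_{3} + v_{7} = v_{9}  ⟹  sig = (3;(1))
  {1,6,8}:  v_{1} + v_{6} + v_{8} = v_{7}  ⟹  sig = (3;(1))
  {2,7,10}:  v_{2} + v_{7} + v_{10} = v_{8}  ⟹  sig = (3;(1))
  {6,10,11}:  v_{6} + v_{10} + v_{11} = v_{3}  ⟹  sig = (3;(1))
  {1,3,4}:  v_{1} + v_{3} + v_{4} = v_{6} + v_{9}  ⟹  sig = (3;(1,1))
  {2,4,10}:  v_{2} + v_{4} + v_{10} = v_{6} + v_{8}  ⟹  sig = (3;(1,1))
  {4,10,11}:  v_{4} + v_{10} + v_{11} = v_{3} + v_{7}  ⟹  sig = (3;(1,1))
  {1,3,8}:  v_{1} + v_{3} + v_{8} = v_{7} + v_{10} + v_{11}  ⟹  sig = (3;(1,1,1))
  {2,3,7}:  v_{2} + v_{3} + v_{7} = v_{6} + v_{8} + v_{11}  ⟹  sig = (3;(1,1,1))
  {2,3,4}:  v_{2} + v_{3} + v_{4} = 2·v_{6} + v_{8} + v_{11}  ⟹  sig = (3;(1,1,2))
  {1,4,8}:  v_{1} + v_{4} + v_{8} = 2·v_{7}  ⟹  sig = (3;(2))
  {1,2,6,10}:  v_{1} + v_{2} + v_{6} + v_{10} = 0  ⟹  sig = (4;())

Signatures (|P|; sorted positive RHS coefficients), sorted:
{ (2;()) ×2,  (2;(1)),  (2;(1,1)) ×3,  (2;(1,1,1)),  (2;(1,1,2)) ×2,  (2;(1,2)),  (3;(1)) ×5,  (3;(1,1)) ×3,  (3;(1,1,1)) ×2,  (3;(1,1,2)),  (3;(2)),  (4;()) }


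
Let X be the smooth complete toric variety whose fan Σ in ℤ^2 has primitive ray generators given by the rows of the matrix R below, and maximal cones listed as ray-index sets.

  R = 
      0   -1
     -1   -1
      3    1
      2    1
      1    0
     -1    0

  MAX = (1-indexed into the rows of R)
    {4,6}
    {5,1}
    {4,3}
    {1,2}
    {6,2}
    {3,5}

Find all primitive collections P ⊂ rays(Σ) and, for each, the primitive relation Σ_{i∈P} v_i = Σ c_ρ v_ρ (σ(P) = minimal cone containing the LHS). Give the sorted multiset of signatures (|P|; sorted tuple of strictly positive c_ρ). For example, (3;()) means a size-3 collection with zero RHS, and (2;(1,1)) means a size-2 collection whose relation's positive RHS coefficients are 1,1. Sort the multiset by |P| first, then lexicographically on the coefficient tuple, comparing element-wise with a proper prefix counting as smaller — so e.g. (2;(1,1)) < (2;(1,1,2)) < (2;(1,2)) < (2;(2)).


Minimal non-faces — 9 found among 6 rays, 6 max cones:

  • {5,6}:  v_{5} + v_{6} = 0 — sig = (2;())
  • {1,6}:  v_{1} + v_{6} = v_{2} — sig = (2;(1))
  • {2,4}:  v_{2} + v_{4} = v_{5} — sig = (2;(1))
  • {2,5}:  v_{2} + v_{5} = v_{1} — sig = (2;(1))
  • {3,6}:  v_{3} + v_{6} = v_{4} — sig = (2;(1))
  • {4,5}:  v_{4} + v_{5} = v_{3} — sig = (2;(1))
  • {1,4}:  v_{1} + v_{4} = 2·v_{5} — sig = (2;(2))
  • {2,3}:  v_{2} + v_{3} = 2·v_{5} — sig = (2;(2))
  • {1,3}:  v_{1} + v_{3} = 3·v_{5} — sig = (2;(3))

Signatures (|P|; sorted positive RHS coefficients), sorted:
{ (2;()),  (2;(1)) ×5,  (2;(2)) ×2,  (2;(3)) }


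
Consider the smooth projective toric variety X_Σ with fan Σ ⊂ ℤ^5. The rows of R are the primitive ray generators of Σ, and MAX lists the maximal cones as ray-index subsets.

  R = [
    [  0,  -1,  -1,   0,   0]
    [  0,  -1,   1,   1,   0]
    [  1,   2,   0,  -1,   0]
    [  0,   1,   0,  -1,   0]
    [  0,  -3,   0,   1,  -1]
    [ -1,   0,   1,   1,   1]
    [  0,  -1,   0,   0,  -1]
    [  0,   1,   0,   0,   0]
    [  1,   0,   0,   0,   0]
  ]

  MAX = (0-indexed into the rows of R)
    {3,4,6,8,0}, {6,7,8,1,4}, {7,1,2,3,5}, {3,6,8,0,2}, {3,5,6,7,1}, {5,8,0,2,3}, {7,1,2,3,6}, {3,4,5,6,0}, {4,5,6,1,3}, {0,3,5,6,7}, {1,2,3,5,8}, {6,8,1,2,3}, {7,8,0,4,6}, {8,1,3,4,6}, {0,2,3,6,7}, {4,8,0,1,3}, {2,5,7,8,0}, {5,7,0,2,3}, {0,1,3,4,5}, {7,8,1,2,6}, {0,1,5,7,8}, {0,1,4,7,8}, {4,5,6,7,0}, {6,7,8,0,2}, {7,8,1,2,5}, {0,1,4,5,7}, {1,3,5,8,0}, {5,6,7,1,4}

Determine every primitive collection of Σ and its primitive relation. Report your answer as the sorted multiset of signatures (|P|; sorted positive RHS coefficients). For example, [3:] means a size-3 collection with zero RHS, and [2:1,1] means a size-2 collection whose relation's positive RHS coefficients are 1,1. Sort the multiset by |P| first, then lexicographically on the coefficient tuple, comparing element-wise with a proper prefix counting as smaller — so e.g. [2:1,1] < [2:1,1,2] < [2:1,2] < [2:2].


Σ has 9 primitive collections:

  P={2,4}:  v_{2} + v_{4} = v_{6} + v_{8} — sig = [2:1,1]
  P={0,1,2}:  v_{0} + v_{1} + v_{2} = v_{8} — sig = [3:1]
  P={0,1,6}:  v_{0} + v_{1} + v_{6} = v_{4} — sig = [3:1]
  P={3,4,7}:  v_{3} + v_{4} + v_{7} = v_{6} — sig = [3:1]
  P={3,7,8}:  v_{3} + v_{7} + v_{8} = v_{2} — sig = [3:1]
  P={5,6,8}:  v_{5} + v_{6} + v_{8} = v_{1} — sig = [3:1]
  P={2,5,6}:  v_{2} + v_{5} + v_{6} = v_{1} + v_{3} + v_{7} — sig = [3:1,1,1]
  P={4,5,8}:  v_{4} + v_{5} + v_{8} = v_{0} + 2·v_{1} — sig = [3:1,2]
  P={0,1,3,7}:  v_{0} + v_{1} + v_{3} + v_{7} = 0 — sig = [4:]

so the primitive-relation signature multiset is
{ [2:1,1],  [3:1] ×5,  [3:1,1,1],  [3:1,2],  [4:] }


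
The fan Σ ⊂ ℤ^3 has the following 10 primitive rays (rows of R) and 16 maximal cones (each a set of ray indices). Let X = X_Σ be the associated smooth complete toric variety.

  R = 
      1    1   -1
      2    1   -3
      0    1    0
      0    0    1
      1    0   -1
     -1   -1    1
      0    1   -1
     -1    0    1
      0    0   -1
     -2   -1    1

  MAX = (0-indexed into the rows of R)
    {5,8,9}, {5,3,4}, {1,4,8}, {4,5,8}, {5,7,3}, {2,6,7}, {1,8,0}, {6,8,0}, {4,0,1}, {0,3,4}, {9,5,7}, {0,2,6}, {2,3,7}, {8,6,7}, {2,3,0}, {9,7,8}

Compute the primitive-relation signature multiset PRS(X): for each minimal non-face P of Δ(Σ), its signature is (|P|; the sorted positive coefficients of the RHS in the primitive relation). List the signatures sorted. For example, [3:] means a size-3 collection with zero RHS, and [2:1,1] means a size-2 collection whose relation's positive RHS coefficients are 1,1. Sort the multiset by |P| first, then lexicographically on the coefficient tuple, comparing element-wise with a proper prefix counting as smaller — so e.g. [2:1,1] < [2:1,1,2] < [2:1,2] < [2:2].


|primitive collections| = 23. Relations:

  P={0,5}:  v_{0} + v_{5} = 0 ; sig = [2:]
  P={3,8}:  v_{3} + v_{8} = 0 ; sig = [2:]
  P={4,7}:  v_{4} + v_{7} = 0 ; sig = [2:]
  P={0,7}:  v_{0} + v_{7} = v_{2} ; sig = [2:1]
  P={2,4}:  v_{2} + v_{4} = v_{0} ; sig = [2:1]
  P={2,5}:  v_{2} + v_{5} = v_{7} ; sig = [2:1]
  P={2,8}:  v_{2} + v_{8} = v_{6} ; sig = [2:1]
  P={3,6}:  v_{3} + v_{6} = v_{2} ; sig = [2:1]
  P={0,9}:  v_{0} + v_{9} = v_{7} + v_{8} ; sig = [2:1,1]
  P={1,3}:  v_{1} + v_{3} = v_{0} + v_{4} ; sig = [2:1,1]
  P={1,5}:  v_{1} + v_{5} = v_{4} + v_{8} ; sig = [2:1,1]
  P={1,7}:  v_{1} + v_{7} = v_{0} + v_{8} ; sig = [2:1,1]
  P={3,9}:  v_{3} + v_{9} = v_{5} + v_{7} ; sig = [2:1,1]
  P={4,6}:  v_{4} + v_{6} = v_{0} + v_{8} ; sig = [2:1,1]
  P={4,9}:  v_{4} + v_{9} = v_{5} + v_{8} ; sig = [2:1,1]
  P={5,6}:  v_{5} + v_{6} = v_{7} + v_{8} ; sig = [2:1,1]
  P={1,2}:  v_{1} + v_{2} = 2·v_{0} + v_{8} ; sig = [2:1,2]
  P={2,9}:  v_{2} + v_{9} = 2·v_{7} + v_{8} ; sig = [2:1,2]
  P={1,9}:  v_{1} + v_{9} = 2·v_{8} ; sig = [2:2]
  P={1,6}:  v_{1} + v_{6} = 2·v_{0} + 2·v_{8} ; sig = [2:2,2]
  P={6,9}:  v_{6} + v_{9} = 2·v_{7} + 2·v_{8} ; sig = [2:2,2]
  P={0,4,8}:  v_{0} + v_{4} + v_{8} = v_{1} ; sig = [3:1]
  P={5,7,8}:  v_{5} + v_{7} + v_{8} = v_{9} ; sig = [3:1]

so the primitive-relation signature multiset is
[[2:], [2:], [2:], [2:1], [2:1], [2:1], [2:1], [2:1], [2:1,1], [2:1,1], [2:1,1], [2:1,1], [2:1,1], [2:1,1], [2:1,1], [2:1,1], [2:1,2], [2:1,2], [2:2], [2:2,2], [2:2,2], [3:1], [3:1]]


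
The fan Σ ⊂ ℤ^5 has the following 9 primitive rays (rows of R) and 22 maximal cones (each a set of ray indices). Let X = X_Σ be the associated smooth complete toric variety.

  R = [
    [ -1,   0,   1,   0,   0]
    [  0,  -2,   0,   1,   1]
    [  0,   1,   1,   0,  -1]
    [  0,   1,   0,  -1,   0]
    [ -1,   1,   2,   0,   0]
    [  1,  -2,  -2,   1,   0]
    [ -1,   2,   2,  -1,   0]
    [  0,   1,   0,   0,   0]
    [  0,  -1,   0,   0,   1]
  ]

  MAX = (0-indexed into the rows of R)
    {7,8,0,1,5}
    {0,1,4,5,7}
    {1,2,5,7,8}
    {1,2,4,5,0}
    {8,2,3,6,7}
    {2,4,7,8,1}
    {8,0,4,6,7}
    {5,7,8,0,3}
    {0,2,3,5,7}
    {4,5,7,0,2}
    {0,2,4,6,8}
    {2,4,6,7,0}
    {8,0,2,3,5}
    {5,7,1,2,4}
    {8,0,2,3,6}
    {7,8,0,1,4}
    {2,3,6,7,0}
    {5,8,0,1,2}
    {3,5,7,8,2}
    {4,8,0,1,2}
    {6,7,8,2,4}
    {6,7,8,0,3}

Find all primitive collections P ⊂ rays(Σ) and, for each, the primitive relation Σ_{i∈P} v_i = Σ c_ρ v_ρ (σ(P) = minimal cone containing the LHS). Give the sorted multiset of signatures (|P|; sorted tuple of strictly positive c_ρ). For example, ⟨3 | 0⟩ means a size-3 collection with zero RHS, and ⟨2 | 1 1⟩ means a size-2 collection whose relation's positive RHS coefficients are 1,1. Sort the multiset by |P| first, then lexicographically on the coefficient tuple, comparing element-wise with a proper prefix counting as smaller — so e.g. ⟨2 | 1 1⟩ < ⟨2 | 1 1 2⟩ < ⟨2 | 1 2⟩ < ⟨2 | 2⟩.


The 7 primitive collections of Σ (r=9, n=5):

  P = {5,6}:  v_{5} + v_{6} = 0 ; sig = ⟨2 | 0⟩
  P = {1,3}:  v_{1} + v_{3} = v_{8} ; sig = ⟨2 | 1⟩
  P = {3,4}:  v_{3} + v_{4} = v_{6} ; sig = ⟨2 | 1⟩
  P = {1,6}:  v_{1} + v_{6} = v_{4} + v_{8} ; sig = ⟨2 | 1 1⟩
  P = {4,5,8}:  v_{4} + v_{5} + v_{8} = v_{1} ; sig = ⟨3 | 1⟩
  P = {0,2,7,8}:  v_{0} + v_{2} + v_{7} + v_{8} = v_{4} ; sig = ⟨4 | 1⟩
  P = {0,1,2,7}:  v_{0} + v_{1} + v_{2} + v_{7} = 2·v_{4} + v_{5} ; sig = ⟨4 | 1 2⟩

Sorted signature multiset PRS(X):
{ ⟨2 | 0⟩,  ⟨2 | 1⟩ ×2,  ⟨2 | 1 1⟩,  ⟨3 | 1⟩,  ⟨4 | 1⟩,  ⟨4 | 1 2⟩ }


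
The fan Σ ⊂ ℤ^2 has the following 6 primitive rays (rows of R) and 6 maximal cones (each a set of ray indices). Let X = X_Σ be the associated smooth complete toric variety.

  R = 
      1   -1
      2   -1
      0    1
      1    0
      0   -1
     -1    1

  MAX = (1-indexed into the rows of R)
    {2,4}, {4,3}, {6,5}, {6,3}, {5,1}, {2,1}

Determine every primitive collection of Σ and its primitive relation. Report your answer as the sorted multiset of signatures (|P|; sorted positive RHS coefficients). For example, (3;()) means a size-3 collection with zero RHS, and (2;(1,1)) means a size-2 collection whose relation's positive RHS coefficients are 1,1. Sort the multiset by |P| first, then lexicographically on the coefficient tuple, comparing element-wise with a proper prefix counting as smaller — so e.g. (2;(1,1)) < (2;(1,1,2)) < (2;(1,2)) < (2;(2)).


9 minimal non-faces of Δ(Σ) (on 6 rays):

  P = {1,6}:  v_{1} + v_{6} = 0  →  sig = (2;())
  P = {3,5}:  v_{3} + v_{5} = 0  →  sig = (2;())
  P = {1,3}:  v_{1} + v_{3} = v_{4}  →  sig = (2;(1))
  P = {1,4}:  v_{1} + v_{4} = v_{2}  →  sig = (2;(1))
  P = {2,6}:  v_{2} + v_{6} = v_{4}  →  sig = (2;(1))
  P = {4,5}:  v_{4} + v_{5} = v_{1}  →  sig = (2;(1))
  P = {4,6}:  v_{4} + v_{6} = v_{3}  →  sig = (2;(1))
  P = {2,3}:  v_{2} + v_{3} = 2·v_{4}  →  sig = (2;(2))
  P = {2,5}:  v_{2} + v_{5} = 2·v_{1}  →  sig = (2;(2))

Hence PRS(X_Σ) =
{ (2;()) ×2,  (2;(1)) ×5,  (2;(2)) ×2 }


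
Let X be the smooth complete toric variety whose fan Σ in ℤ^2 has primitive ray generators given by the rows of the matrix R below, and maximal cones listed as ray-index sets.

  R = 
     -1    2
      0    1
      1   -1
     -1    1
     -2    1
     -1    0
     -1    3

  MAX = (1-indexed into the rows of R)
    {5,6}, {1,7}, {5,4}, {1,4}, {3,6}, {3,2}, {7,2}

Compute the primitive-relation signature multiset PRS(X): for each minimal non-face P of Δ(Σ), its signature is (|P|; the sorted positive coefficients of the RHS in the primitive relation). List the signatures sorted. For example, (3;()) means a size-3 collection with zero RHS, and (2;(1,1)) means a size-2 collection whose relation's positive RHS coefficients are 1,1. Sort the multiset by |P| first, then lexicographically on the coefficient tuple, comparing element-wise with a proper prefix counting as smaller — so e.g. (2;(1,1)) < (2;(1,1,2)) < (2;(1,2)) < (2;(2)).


14 minimal non-faces of Δ(Σ) (on 7 rays):

  • {3,4}:  v_{3} + v_{4} = 0 ; sig = (2;())
  • {1,2}:  v_{1} + v_{2} = v_{7} ; sig = (2;(1))
  • {1,3}:  v_{1} + v_{3} = v_{2} ; sig = (2;(1))
  • {2,4}:  v_{2} + v_{4} = v_{1} ; sig = (2;(1))
  • {2,6}:  v_{2} + v_{6} = v_{4} ; sig = (2;(1))
  • {3,5}:  v_{3} + v_{5} = v_{6} ; sig = (2;(1))
  • {4,6}:  v_{4} + v_{6} = v_{5} ; sig = (2;(1))
  • {6,7}:  v_{6} + v_{7} = v_{1} + v_{4} ; sig = (2;(1,1))
  • {5,7}:  v_{5} + v_{7} = v_{1} + 2·v_{4} ; sig = (2;(1,2))
  • {1,6}:  v_{1} + v_{6} = 2·v_{4} ; sig = (2;(2))
  • {2,5}:  v_{2} + v_{5} = 2·v_{4} ; sig = (2;(2))
  • {3,7}:  v_{3} + v_{7} = 2·v_{2} ; sig = (2;(2))
  • {4,7}:  v_{4} + v_{7} = 2·v_{1} ; sig = (2;(2))
  • {1,5}:  v_{1} + v_{5} = 3·v_{4} ; sig = (2;(3))

Hence PRS(X_Σ) =
    (2;())
    (2;(1))
    (2;(1))
    (2;(1))
    (2;(1))
    (2;(1))
    (2;(1))
    (2;(1,1))
    (2;(1,2))
    (2;(2))
    (2;(2))
    (2;(2))
    (2;(2))
    (2;(3))


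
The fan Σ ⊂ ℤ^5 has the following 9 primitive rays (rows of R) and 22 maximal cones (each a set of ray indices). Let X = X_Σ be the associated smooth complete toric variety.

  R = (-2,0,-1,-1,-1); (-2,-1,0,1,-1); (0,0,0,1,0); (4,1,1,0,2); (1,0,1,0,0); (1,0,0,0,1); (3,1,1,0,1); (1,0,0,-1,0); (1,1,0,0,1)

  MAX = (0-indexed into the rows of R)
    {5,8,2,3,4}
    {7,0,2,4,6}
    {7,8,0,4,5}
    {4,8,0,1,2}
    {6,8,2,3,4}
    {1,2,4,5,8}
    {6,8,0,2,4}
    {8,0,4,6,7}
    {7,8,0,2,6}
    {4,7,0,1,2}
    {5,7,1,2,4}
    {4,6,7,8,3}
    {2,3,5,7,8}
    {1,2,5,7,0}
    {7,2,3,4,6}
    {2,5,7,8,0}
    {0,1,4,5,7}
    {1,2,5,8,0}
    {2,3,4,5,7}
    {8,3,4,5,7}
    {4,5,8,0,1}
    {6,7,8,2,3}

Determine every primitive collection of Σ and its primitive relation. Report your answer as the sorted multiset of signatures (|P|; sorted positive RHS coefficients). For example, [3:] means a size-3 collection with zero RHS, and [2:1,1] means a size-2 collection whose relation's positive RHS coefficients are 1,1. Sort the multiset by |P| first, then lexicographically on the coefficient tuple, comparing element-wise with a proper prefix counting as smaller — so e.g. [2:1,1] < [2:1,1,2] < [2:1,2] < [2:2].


The 7 primitive collections of Σ (r=9, n=5):

  P = {5,6}:  v_{5} + v_{6} = v_{3}  ⇒ sig = [2:1]
  P = {0,3}:  v_{0} + v_{3} = v_{7} + v_{8}  ⇒ sig = [2:1,1]
  P = {1,6}:  v_{1} + v_{6} = v_{2} + v_{4}  ⇒ sig = [2:1,1]
  P = {1,3}:  v_{1} + v_{3} = v_{2} + v_{4} + v_{5}  ⇒ sig = [2:1,1,1]
  P = {1,7,8}:  v_{1} + v_{7} + v_{8} = 0  ⇒ sig = [3:]
  P = {0,2,4,5}:  v_{0} + v_{2} + v_{4} + v_{5} = 0  ⇒ sig = [4:]
  P = {2,4,7,8}:  v_{2} + v_{4} + v_{7} + v_{8} = v_{6}  ⇒ sig = [4:1]

Sorted signature multiset PRS(X):
    [2:1]
    [2:1,1]
    [2:1,1]
    [2:1,1,1]
    [3:]
    [4:]
    [4:1]
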